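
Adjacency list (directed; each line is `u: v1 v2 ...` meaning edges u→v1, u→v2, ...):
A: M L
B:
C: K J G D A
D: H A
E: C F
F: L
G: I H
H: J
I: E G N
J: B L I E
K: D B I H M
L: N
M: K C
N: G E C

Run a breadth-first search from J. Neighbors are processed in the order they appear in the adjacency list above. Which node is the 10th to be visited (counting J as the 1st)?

H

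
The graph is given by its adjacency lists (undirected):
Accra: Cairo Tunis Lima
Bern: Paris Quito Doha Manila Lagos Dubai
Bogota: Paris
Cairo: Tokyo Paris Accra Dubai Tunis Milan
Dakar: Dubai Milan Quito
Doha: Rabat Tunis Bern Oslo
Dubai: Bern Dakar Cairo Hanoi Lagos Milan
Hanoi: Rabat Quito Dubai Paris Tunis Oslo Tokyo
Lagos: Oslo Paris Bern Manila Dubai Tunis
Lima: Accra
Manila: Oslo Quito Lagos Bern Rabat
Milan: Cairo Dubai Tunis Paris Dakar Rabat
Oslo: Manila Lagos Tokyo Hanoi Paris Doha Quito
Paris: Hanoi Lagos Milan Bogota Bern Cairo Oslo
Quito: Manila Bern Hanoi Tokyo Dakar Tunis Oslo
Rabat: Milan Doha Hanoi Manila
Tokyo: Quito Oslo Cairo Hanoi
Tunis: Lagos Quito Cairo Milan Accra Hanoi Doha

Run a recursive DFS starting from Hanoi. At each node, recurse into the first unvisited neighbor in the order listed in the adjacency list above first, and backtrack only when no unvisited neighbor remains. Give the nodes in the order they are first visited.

Hanoi -> Rabat -> Milan -> Cairo -> Tokyo -> Quito -> Manila -> Oslo -> Lagos -> Paris -> Bogota -> Bern -> Doha -> Tunis -> Accra -> Lima -> Dubai -> Dakar

Visit Hanoi
Hanoi → Rabat
Rabat → Milan
Milan → Cairo
Cairo → Tokyo
Tokyo → Quito
Quito → Manila
Manila → Oslo
Oslo → Lagos
Lagos → Paris
Paris → Bogota
Paris → Bern
Bern → Doha
Doha → Tunis
Tunis → Accra
Accra → Lima
Bern → Dubai
Dubai → Dakar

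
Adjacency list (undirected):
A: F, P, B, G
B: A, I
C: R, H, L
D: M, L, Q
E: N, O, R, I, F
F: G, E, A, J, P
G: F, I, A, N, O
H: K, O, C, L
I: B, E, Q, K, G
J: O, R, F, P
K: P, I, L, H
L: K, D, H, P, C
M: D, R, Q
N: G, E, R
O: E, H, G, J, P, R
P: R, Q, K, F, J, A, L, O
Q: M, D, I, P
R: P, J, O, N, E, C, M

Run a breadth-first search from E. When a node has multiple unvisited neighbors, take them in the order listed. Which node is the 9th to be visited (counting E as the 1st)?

J

Visit E; enqueue N, O, R, I, F → queue [N, O, R, I, F]
Visit N; enqueue G → queue [O, R, I, F, G]
Visit O; enqueue H, J, P → queue [R, I, F, G, H, J, P]
Visit R; enqueue C, M → queue [I, F, G, H, J, P, C, M]
Visit I; enqueue B, Q, K → queue [F, G, H, J, P, C, M, B, Q, K]
Visit F; enqueue A → queue [G, H, J, P, C, M, B, Q, K, A]
Visit G → queue [H, J, P, C, M, B, Q, K, A]
Visit H; enqueue L → queue [J, P, C, M, B, Q, K, A, L]
Visit J → queue [P, C, M, B, Q, K, A, L]
Visit P → queue [C, M, B, Q, K, A, L]
Visit C → queue [M, B, Q, K, A, L]
Visit M; enqueue D → queue [B, Q, K, A, L, D]
Visit B → queue [Q, K, A, L, D]
Visit Q → queue [K, A, L, D]
Visit K → queue [A, L, D]
Visit A → queue [L, D]
Visit L → queue [D]
Visit D → queue []

Visit order: E, N, O, R, I, F, G, H, J, P, C, M, B, Q, K, A, L, D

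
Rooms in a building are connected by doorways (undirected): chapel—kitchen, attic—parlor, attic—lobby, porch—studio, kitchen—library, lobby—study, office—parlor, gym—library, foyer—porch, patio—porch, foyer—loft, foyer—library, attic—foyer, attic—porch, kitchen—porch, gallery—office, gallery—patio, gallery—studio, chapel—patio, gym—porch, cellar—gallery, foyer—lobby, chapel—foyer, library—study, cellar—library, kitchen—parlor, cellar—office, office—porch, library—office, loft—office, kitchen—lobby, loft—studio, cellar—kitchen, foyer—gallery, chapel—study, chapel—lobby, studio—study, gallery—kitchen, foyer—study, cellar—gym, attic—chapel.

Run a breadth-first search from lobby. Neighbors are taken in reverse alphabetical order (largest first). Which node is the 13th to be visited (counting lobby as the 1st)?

loft

Visit lobby; enqueue study, kitchen, foyer, chapel, attic → queue [study, kitchen, foyer, chapel, attic]
Visit study; enqueue studio, library → queue [kitchen, foyer, chapel, attic, studio, library]
Visit kitchen; enqueue porch, parlor, gallery, cellar → queue [foyer, chapel, attic, studio, library, porch, parlor, gallery, cellar]
Visit foyer; enqueue loft → queue [chapel, attic, studio, library, porch, parlor, gallery, cellar, loft]
Visit chapel; enqueue patio → queue [attic, studio, library, porch, parlor, gallery, cellar, loft, patio]
Visit attic → queue [studio, library, porch, parlor, gallery, cellar, loft, patio]
Visit studio → queue [library, porch, parlor, gallery, cellar, loft, patio]
Visit library; enqueue office, gym → queue [porch, parlor, gallery, cellar, loft, patio, office, gym]
Visit porch → queue [parlor, gallery, cellar, loft, patio, office, gym]
Visit parlor → queue [gallery, cellar, loft, patio, office, gym]
Visit gallery → queue [cellar, loft, patio, office, gym]
Visit cellar → queue [loft, patio, office, gym]
Visit loft → queue [patio, office, gym]
Visit patio → queue [office, gym]
Visit office → queue [gym]
Visit gym → queue []

Visit order: lobby, study, kitchen, foyer, chapel, attic, studio, library, porch, parlor, gallery, cellar, loft, patio, office, gym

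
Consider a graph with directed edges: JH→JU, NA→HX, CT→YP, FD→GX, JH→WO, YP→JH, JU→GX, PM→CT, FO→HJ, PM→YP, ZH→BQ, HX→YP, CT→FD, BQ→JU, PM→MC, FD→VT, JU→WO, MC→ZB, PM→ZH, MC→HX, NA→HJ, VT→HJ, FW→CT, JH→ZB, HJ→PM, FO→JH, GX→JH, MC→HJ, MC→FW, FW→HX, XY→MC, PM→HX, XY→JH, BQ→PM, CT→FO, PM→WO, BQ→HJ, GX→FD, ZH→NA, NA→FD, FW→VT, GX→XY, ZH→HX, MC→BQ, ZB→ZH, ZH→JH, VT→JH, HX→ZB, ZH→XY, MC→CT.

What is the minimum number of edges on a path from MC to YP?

Level 0: MC
Level 1: BQ, CT, FW, HJ, HX, ZB
Level 2: FD, FO, JU, PM, VT, YP, ZH
Level 3: GX, JH, NA, WO, XY
YP first appears at level 2.

2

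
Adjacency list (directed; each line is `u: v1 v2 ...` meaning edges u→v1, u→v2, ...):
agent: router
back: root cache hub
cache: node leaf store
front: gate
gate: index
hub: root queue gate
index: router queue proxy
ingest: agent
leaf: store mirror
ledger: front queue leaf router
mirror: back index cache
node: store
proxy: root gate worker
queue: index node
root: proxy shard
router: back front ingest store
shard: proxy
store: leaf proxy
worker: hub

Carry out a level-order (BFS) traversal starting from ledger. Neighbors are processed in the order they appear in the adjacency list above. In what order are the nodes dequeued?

ledger front queue leaf router gate index node store mirror back ingest proxy cache root hub agent worker shard

Visit ledger; enqueue front, queue, leaf, router → queue [front, queue, leaf, router]
Visit front; enqueue gate → queue [queue, leaf, router, gate]
Visit queue; enqueue index, node → queue [leaf, router, gate, index, node]
Visit leaf; enqueue store, mirror → queue [router, gate, index, node, store, mirror]
Visit router; enqueue back, ingest → queue [gate, index, node, store, mirror, back, ingest]
Visit gate → queue [index, node, store, mirror, back, ingest]
Visit index; enqueue proxy → queue [node, store, mirror, back, ingest, proxy]
Visit node → queue [store, mirror, back, ingest, proxy]
Visit store → queue [mirror, back, ingest, proxy]
Visit mirror; enqueue cache → queue [back, ingest, proxy, cache]
Visit back; enqueue root, hub → queue [ingest, proxy, cache, root, hub]
Visit ingest; enqueue agent → queue [proxy, cache, root, hub, agent]
Visit proxy; enqueue worker → queue [cache, root, hub, agent, worker]
Visit cache → queue [root, hub, agent, worker]
Visit root; enqueue shard → queue [hub, agent, worker, shard]
Visit hub → queue [agent, worker, shard]
Visit agent → queue [worker, shard]
Visit worker → queue [shard]
Visit shard → queue []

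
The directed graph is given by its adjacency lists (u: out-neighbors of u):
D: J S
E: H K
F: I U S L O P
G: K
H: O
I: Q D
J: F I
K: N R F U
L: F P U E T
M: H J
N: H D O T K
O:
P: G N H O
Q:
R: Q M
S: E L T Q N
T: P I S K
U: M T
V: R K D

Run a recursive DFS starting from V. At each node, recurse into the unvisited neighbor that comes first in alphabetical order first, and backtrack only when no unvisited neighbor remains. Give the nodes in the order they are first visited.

V -> D -> J -> F -> I -> Q -> L -> E -> H -> O -> K -> N -> T -> P -> G -> S -> R -> M -> U

Visit V
V → D
D → J
J → F
F → I
I → Q
F → L
L → E
E → H
H → O
E → K
K → N
N → T
T → P
P → G
T → S
K → R
R → M
K → U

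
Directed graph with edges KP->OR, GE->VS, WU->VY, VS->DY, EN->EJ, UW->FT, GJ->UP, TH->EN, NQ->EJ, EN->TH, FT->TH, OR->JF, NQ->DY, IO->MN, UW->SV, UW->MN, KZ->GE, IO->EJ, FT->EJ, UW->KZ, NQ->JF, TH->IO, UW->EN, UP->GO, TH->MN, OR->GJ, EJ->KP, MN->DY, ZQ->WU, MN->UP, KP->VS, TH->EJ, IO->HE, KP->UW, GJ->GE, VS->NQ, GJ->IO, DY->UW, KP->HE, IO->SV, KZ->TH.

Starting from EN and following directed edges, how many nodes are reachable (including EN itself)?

BFS from EN visits: EN, TH, EJ, MN, IO, KP, UP, DY, SV, HE, VS, UW, OR, GO, NQ, KZ, FT, JF, GJ, GE
Reachable nodes: 20 of 23 total.

20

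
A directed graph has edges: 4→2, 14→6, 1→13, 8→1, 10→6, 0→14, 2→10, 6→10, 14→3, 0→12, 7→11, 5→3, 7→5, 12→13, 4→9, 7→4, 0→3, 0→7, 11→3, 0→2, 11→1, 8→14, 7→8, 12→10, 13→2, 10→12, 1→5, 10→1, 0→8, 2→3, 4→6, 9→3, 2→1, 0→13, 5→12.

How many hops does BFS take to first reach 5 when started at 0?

2

Level 0: 0
Level 1: 2, 3, 7, 8, 12, 13, 14
Level 2: 1, 4, 5, 6, 10, 11
Level 3: 9
5 first appears at level 2.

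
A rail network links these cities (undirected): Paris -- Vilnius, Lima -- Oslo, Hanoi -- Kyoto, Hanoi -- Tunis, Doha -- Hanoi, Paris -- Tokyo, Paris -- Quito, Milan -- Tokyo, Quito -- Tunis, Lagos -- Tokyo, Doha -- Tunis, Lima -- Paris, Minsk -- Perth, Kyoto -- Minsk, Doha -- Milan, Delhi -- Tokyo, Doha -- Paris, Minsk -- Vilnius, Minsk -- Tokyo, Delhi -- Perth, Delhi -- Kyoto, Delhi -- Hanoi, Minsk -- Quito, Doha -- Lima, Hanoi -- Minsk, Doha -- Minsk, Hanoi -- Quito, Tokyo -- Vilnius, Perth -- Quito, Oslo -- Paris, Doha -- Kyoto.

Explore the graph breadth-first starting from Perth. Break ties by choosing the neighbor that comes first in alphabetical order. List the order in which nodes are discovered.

Perth → Delhi → Minsk → Quito → Hanoi → Kyoto → Tokyo → Doha → Vilnius → Paris → Tunis → Lagos → Milan → Lima → Oslo

Visit Perth; enqueue Delhi, Minsk, Quito → queue [Delhi, Minsk, Quito]
Visit Delhi; enqueue Hanoi, Kyoto, Tokyo → queue [Minsk, Quito, Hanoi, Kyoto, Tokyo]
Visit Minsk; enqueue Doha, Vilnius → queue [Quito, Hanoi, Kyoto, Tokyo, Doha, Vilnius]
Visit Quito; enqueue Paris, Tunis → queue [Hanoi, Kyoto, Tokyo, Doha, Vilnius, Paris, Tunis]
Visit Hanoi → queue [Kyoto, Tokyo, Doha, Vilnius, Paris, Tunis]
Visit Kyoto → queue [Tokyo, Doha, Vilnius, Paris, Tunis]
Visit Tokyo; enqueue Lagos, Milan → queue [Doha, Vilnius, Paris, Tunis, Lagos, Milan]
Visit Doha; enqueue Lima → queue [Vilnius, Paris, Tunis, Lagos, Milan, Lima]
Visit Vilnius → queue [Paris, Tunis, Lagos, Milan, Lima]
Visit Paris; enqueue Oslo → queue [Tunis, Lagos, Milan, Lima, Oslo]
Visit Tunis → queue [Lagos, Milan, Lima, Oslo]
Visit Lagos → queue [Milan, Lima, Oslo]
Visit Milan → queue [Lima, Oslo]
Visit Lima → queue [Oslo]
Visit Oslo → queue []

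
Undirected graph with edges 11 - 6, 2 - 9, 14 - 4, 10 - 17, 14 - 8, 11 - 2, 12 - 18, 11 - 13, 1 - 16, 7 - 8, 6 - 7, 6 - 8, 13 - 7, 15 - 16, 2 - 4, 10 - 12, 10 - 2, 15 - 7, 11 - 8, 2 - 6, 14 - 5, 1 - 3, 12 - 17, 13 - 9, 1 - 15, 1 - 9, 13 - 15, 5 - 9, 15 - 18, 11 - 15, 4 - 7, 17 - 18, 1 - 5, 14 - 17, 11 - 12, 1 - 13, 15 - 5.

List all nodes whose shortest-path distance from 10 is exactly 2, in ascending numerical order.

4, 6, 9, 11, 14, 18

Level 0: 10
Level 1: 2, 12, 17
Level 2: 4, 6, 9, 11, 14, 18
Level 3: 1, 5, 7, 8, 13, 15
Level 4: 3, 16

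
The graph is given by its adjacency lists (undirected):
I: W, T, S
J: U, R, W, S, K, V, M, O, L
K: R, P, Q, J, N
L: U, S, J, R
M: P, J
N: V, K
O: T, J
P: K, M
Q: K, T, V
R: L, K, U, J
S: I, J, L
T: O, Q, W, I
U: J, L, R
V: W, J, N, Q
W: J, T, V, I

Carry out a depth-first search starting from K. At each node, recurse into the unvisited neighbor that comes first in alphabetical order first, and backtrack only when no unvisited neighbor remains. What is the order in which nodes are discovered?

K, J, L, R, U, S, I, T, O, Q, V, N, W, M, P

Visit K
K → J
J → L
L → R
R → U
L → S
S → I
I → T
T → O
T → Q
Q → V
V → N
V → W
J → M
M → P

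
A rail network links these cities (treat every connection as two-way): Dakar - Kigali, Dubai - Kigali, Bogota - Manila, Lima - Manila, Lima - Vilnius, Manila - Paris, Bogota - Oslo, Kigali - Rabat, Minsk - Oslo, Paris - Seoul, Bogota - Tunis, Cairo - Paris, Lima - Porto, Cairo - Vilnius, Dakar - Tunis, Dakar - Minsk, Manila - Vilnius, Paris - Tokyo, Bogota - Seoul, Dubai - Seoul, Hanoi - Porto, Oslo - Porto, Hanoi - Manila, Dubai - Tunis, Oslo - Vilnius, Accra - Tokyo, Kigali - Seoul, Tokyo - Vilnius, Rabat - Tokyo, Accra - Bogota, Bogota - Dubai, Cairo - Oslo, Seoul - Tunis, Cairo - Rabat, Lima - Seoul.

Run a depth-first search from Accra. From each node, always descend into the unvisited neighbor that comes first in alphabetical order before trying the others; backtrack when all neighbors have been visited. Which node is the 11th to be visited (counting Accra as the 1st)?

Visit Accra
Accra → Bogota
Bogota → Dubai
Dubai → Kigali
Kigali → Dakar
Dakar → Minsk
Minsk → Oslo
Oslo → Cairo
Cairo → Paris
Paris → Manila
Manila → Hanoi
Hanoi → Porto
Porto → Lima
Lima → Seoul
Seoul → Tunis
Lima → Vilnius
Vilnius → Tokyo
Tokyo → Rabat

Visit order: Accra, Bogota, Dubai, Kigali, Dakar, Minsk, Oslo, Cairo, Paris, Manila, Hanoi, Porto, Lima, Seoul, Tunis, Vilnius, Tokyo, Rabat

Hanoi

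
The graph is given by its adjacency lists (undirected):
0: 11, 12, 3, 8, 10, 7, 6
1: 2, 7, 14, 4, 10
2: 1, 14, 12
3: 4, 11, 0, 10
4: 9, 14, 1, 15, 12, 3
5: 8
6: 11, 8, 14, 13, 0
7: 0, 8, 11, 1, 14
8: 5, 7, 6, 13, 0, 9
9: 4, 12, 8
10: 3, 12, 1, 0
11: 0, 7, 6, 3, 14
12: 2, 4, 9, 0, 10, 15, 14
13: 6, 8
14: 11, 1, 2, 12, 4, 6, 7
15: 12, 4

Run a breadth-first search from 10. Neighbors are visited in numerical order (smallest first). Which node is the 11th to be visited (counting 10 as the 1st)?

4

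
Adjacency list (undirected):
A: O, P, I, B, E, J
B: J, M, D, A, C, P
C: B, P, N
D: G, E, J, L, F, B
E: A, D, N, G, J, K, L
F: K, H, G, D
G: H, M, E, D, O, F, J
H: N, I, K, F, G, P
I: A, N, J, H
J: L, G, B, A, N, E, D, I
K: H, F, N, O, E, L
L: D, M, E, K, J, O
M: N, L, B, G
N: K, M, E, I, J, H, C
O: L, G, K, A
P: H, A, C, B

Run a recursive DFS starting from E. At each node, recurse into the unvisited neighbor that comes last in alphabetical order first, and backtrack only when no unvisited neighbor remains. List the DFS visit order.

E, N, M, L, O, K, H, P, C, B, J, I, A, G, F, D

Visit E
E → N
N → M
M → L
L → O
O → K
K → H
H → P
P → C
C → B
B → J
J → I
I → A
J → G
G → F
F → D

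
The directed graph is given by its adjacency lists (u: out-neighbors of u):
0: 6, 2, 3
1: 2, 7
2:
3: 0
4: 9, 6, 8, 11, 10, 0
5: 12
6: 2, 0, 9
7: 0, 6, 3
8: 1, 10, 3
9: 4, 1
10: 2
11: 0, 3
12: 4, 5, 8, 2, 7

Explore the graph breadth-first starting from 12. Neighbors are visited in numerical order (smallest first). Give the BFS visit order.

12, 2, 4, 5, 7, 8, 0, 6, 9, 10, 11, 3, 1

Visit 12; enqueue 2, 4, 5, 7, 8 → queue [2, 4, 5, 7, 8]
Visit 2 → queue [4, 5, 7, 8]
Visit 4; enqueue 0, 6, 9, 10, 11 → queue [5, 7, 8, 0, 6, 9, 10, 11]
Visit 5 → queue [7, 8, 0, 6, 9, 10, 11]
Visit 7; enqueue 3 → queue [8, 0, 6, 9, 10, 11, 3]
Visit 8; enqueue 1 → queue [0, 6, 9, 10, 11, 3, 1]
Visit 0 → queue [6, 9, 10, 11, 3, 1]
Visit 6 → queue [9, 10, 11, 3, 1]
Visit 9 → queue [10, 11, 3, 1]
Visit 10 → queue [11, 3, 1]
Visit 11 → queue [3, 1]
Visit 3 → queue [1]
Visit 1 → queue []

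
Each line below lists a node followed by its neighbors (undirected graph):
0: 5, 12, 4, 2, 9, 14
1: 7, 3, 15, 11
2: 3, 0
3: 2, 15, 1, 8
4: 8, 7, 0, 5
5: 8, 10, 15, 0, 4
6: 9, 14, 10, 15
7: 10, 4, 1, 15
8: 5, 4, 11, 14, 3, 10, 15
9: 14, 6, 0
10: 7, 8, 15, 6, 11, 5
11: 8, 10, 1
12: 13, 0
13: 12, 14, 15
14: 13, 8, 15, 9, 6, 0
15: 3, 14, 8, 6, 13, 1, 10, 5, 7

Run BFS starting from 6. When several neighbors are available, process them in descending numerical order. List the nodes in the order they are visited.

Visit 6; enqueue 15, 14, 10, 9 → queue [15, 14, 10, 9]
Visit 15; enqueue 13, 8, 7, 5, 3, 1 → queue [14, 10, 9, 13, 8, 7, 5, 3, 1]
Visit 14; enqueue 0 → queue [10, 9, 13, 8, 7, 5, 3, 1, 0]
Visit 10; enqueue 11 → queue [9, 13, 8, 7, 5, 3, 1, 0, 11]
Visit 9 → queue [13, 8, 7, 5, 3, 1, 0, 11]
Visit 13; enqueue 12 → queue [8, 7, 5, 3, 1, 0, 11, 12]
Visit 8; enqueue 4 → queue [7, 5, 3, 1, 0, 11, 12, 4]
Visit 7 → queue [5, 3, 1, 0, 11, 12, 4]
Visit 5 → queue [3, 1, 0, 11, 12, 4]
Visit 3; enqueue 2 → queue [1, 0, 11, 12, 4, 2]
Visit 1 → queue [0, 11, 12, 4, 2]
Visit 0 → queue [11, 12, 4, 2]
Visit 11 → queue [12, 4, 2]
Visit 12 → queue [4, 2]
Visit 4 → queue [2]
Visit 2 → queue []

6, 15, 14, 10, 9, 13, 8, 7, 5, 3, 1, 0, 11, 12, 4, 2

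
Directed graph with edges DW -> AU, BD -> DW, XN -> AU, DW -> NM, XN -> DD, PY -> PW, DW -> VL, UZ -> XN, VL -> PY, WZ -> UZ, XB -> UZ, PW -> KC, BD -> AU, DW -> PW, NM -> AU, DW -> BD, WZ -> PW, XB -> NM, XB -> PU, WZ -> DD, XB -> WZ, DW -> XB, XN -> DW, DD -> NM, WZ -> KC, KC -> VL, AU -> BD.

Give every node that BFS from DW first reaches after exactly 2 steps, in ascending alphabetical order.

KC, PU, PY, UZ, WZ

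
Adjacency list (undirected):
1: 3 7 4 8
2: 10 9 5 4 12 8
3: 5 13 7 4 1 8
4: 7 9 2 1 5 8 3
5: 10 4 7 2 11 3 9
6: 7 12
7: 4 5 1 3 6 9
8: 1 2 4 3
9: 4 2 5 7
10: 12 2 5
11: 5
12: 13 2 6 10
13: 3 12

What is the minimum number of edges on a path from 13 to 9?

3

Level 0: 13
Level 1: 3, 12
Level 2: 1, 2, 4, 5, 6, 7, 8, 10
Level 3: 9, 11
9 first appears at level 3.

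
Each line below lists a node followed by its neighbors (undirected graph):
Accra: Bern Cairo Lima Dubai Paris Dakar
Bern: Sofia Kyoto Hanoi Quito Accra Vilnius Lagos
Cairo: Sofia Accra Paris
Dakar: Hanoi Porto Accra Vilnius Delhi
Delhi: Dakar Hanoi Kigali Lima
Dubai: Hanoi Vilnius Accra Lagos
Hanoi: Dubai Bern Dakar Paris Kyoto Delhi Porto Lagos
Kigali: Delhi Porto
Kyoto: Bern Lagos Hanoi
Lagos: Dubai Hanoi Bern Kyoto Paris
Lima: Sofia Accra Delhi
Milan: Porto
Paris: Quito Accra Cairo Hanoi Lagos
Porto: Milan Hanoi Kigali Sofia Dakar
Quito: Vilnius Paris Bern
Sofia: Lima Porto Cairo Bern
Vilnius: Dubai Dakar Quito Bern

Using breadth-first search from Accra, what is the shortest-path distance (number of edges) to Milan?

Level 0: Accra
Level 1: Bern, Cairo, Dakar, Dubai, Lima, Paris
Level 2: Delhi, Hanoi, Kyoto, Lagos, Porto, Quito, Sofia, Vilnius
Level 3: Kigali, Milan
Milan first appears at level 3.

3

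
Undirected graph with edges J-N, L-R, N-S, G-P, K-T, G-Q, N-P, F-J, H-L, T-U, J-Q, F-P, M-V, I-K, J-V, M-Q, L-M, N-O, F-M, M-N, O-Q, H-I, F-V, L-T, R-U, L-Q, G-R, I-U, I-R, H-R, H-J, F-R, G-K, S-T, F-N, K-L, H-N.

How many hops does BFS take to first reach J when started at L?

2

Level 0: L
Level 1: H, K, M, Q, R, T
Level 2: F, G, I, J, N, O, S, U, V
Level 3: P
J first appears at level 2.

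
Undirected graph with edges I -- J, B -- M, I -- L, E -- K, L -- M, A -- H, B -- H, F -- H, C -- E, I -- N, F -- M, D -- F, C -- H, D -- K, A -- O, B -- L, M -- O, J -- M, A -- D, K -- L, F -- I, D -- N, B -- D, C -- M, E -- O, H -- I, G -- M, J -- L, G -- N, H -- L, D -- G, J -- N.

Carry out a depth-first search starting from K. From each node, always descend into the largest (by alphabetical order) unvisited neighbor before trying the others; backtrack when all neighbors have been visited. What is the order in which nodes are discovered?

Visit K
K → L
L → M
M → O
O → E
E → C
C → H
H → I
I → N
N → J
N → G
G → D
D → F
D → B
D → A

K → L → M → O → E → C → H → I → N → J → G → D → F → B → A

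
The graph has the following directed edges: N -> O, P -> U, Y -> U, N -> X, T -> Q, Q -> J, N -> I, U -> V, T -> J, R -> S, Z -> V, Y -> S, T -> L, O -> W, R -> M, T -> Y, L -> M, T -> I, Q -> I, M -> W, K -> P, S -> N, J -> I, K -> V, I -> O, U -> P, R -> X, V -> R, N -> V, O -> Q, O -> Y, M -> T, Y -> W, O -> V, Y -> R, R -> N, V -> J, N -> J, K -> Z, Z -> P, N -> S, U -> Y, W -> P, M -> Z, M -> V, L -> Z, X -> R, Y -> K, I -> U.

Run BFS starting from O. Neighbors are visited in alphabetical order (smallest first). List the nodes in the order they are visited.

O, Q, V, W, Y, I, J, R, P, K, S, U, M, N, X, Z, T, L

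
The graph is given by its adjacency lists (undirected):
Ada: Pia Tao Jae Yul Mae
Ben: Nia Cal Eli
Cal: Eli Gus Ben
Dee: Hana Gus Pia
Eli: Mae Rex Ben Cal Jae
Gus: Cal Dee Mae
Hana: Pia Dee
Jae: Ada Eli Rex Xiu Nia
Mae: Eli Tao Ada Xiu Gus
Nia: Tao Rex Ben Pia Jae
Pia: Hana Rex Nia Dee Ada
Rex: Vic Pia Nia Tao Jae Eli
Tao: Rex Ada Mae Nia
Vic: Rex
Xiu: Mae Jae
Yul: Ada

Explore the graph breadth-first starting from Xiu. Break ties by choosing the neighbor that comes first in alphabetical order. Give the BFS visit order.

Xiu, Jae, Mae, Ada, Eli, Nia, Rex, Gus, Tao, Pia, Yul, Ben, Cal, Vic, Dee, Hana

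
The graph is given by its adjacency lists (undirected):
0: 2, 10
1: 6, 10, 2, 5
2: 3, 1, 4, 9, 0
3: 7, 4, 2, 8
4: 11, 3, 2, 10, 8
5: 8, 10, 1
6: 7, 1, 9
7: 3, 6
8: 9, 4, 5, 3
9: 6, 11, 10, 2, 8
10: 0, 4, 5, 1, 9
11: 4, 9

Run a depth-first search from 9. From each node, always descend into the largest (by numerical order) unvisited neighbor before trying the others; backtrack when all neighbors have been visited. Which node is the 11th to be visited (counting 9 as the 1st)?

Visit 9
9 → 11
11 → 4
4 → 10
10 → 5
5 → 8
8 → 3
3 → 7
7 → 6
6 → 1
1 → 2
2 → 0

Visit order: 9, 11, 4, 10, 5, 8, 3, 7, 6, 1, 2, 0

2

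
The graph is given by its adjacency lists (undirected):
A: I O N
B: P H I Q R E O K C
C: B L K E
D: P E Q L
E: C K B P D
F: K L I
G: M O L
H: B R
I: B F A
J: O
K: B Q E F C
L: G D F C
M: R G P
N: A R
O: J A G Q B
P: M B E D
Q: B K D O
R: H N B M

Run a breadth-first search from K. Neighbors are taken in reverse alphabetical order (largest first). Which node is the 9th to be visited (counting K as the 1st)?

Visit K; enqueue Q, F, E, C, B → queue [Q, F, E, C, B]
Visit Q; enqueue O, D → queue [F, E, C, B, O, D]
Visit F; enqueue L, I → queue [E, C, B, O, D, L, I]
Visit E; enqueue P → queue [C, B, O, D, L, I, P]
Visit C → queue [B, O, D, L, I, P]
Visit B; enqueue R, H → queue [O, D, L, I, P, R, H]
Visit O; enqueue J, G, A → queue [D, L, I, P, R, H, J, G, A]
Visit D → queue [L, I, P, R, H, J, G, A]
Visit L → queue [I, P, R, H, J, G, A]
Visit I → queue [P, R, H, J, G, A]
Visit P; enqueue M → queue [R, H, J, G, A, M]
Visit R; enqueue N → queue [H, J, G, A, M, N]
Visit H → queue [J, G, A, M, N]
Visit J → queue [G, A, M, N]
Visit G → queue [A, M, N]
Visit A → queue [M, N]
Visit M → queue [N]
Visit N → queue []

Visit order: K, Q, F, E, C, B, O, D, L, I, P, R, H, J, G, A, M, N

L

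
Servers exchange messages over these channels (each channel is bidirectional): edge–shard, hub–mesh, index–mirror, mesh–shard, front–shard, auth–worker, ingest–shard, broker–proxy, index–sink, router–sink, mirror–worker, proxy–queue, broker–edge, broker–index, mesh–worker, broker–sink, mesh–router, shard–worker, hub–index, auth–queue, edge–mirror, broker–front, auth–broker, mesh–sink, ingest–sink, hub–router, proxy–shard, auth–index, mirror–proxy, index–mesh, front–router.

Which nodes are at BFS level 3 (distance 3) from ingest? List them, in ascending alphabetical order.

auth, hub, mirror, queue

Level 0: ingest
Level 1: shard, sink
Level 2: broker, edge, front, index, mesh, proxy, router, worker
Level 3: auth, hub, mirror, queue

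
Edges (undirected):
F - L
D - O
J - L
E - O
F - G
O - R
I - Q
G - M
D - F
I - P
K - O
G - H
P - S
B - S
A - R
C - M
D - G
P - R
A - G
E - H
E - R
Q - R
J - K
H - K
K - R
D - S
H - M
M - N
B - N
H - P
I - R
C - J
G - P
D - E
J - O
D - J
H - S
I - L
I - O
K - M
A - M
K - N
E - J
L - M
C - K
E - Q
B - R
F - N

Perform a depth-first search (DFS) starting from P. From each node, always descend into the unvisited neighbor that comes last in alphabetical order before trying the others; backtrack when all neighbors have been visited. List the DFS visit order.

P, S, H, M, N, K, R, Q, I, O, J, L, F, G, D, E, A, C, B

Visit P
P → S
S → H
H → M
M → N
N → K
K → R
R → Q
Q → I
I → O
O → J
J → L
L → F
F → G
G → D
D → E
G → A
J → C
R → B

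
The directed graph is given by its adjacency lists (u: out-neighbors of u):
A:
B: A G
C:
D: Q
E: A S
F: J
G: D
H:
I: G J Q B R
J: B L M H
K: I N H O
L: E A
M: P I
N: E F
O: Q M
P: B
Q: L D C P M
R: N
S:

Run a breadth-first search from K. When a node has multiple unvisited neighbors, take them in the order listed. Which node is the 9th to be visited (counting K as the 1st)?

Visit K; enqueue I, N, H, O → queue [I, N, H, O]
Visit I; enqueue G, J, Q, B, R → queue [N, H, O, G, J, Q, B, R]
Visit N; enqueue E, F → queue [H, O, G, J, Q, B, R, E, F]
Visit H → queue [O, G, J, Q, B, R, E, F]
Visit O; enqueue M → queue [G, J, Q, B, R, E, F, M]
Visit G; enqueue D → queue [J, Q, B, R, E, F, M, D]
Visit J; enqueue L → queue [Q, B, R, E, F, M, D, L]
Visit Q; enqueue C, P → queue [B, R, E, F, M, D, L, C, P]
Visit B; enqueue A → queue [R, E, F, M, D, L, C, P, A]
Visit R → queue [E, F, M, D, L, C, P, A]
Visit E; enqueue S → queue [F, M, D, L, C, P, A, S]
Visit F → queue [M, D, L, C, P, A, S]
Visit M → queue [D, L, C, P, A, S]
Visit D → queue [L, C, P, A, S]
Visit L → queue [C, P, A, S]
Visit C → queue [P, A, S]
Visit P → queue [A, S]
Visit A → queue [S]
Visit S → queue []

Visit order: K, I, N, H, O, G, J, Q, B, R, E, F, M, D, L, C, P, A, S

B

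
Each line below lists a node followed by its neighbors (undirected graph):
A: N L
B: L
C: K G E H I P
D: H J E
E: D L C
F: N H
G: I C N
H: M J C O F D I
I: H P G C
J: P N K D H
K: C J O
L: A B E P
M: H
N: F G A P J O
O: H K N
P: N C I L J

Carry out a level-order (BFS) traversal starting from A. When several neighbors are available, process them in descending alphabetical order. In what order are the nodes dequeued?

Visit A; enqueue N, L → queue [N, L]
Visit N; enqueue P, O, J, G, F → queue [L, P, O, J, G, F]
Visit L; enqueue E, B → queue [P, O, J, G, F, E, B]
Visit P; enqueue I, C → queue [O, J, G, F, E, B, I, C]
Visit O; enqueue K, H → queue [J, G, F, E, B, I, C, K, H]
Visit J; enqueue D → queue [G, F, E, B, I, C, K, H, D]
Visit G → queue [F, E, B, I, C, K, H, D]
Visit F → queue [E, B, I, C, K, H, D]
Visit E → queue [B, I, C, K, H, D]
Visit B → queue [I, C, K, H, D]
Visit I → queue [C, K, H, D]
Visit C → queue [K, H, D]
Visit K → queue [H, D]
Visit H; enqueue M → queue [D, M]
Visit D → queue [M]
Visit M → queue []

A, N, L, P, O, J, G, F, E, B, I, C, K, H, D, M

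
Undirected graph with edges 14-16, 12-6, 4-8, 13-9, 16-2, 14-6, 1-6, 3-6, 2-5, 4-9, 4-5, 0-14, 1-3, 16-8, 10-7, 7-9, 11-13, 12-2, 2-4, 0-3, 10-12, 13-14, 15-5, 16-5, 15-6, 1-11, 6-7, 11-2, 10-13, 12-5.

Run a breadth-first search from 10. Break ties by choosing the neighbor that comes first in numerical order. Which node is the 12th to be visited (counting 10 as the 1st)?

Visit 10; enqueue 7, 12, 13 → queue [7, 12, 13]
Visit 7; enqueue 6, 9 → queue [12, 13, 6, 9]
Visit 12; enqueue 2, 5 → queue [13, 6, 9, 2, 5]
Visit 13; enqueue 11, 14 → queue [6, 9, 2, 5, 11, 14]
Visit 6; enqueue 1, 3, 15 → queue [9, 2, 5, 11, 14, 1, 3, 15]
Visit 9; enqueue 4 → queue [2, 5, 11, 14, 1, 3, 15, 4]
Visit 2; enqueue 16 → queue [5, 11, 14, 1, 3, 15, 4, 16]
Visit 5 → queue [11, 14, 1, 3, 15, 4, 16]
Visit 11 → queue [14, 1, 3, 15, 4, 16]
Visit 14; enqueue 0 → queue [1, 3, 15, 4, 16, 0]
Visit 1 → queue [3, 15, 4, 16, 0]
Visit 3 → queue [15, 4, 16, 0]
Visit 15 → queue [4, 16, 0]
Visit 4; enqueue 8 → queue [16, 0, 8]
Visit 16 → queue [0, 8]
Visit 0 → queue [8]
Visit 8 → queue []

Visit order: 10, 7, 12, 13, 6, 9, 2, 5, 11, 14, 1, 3, 15, 4, 16, 0, 8

3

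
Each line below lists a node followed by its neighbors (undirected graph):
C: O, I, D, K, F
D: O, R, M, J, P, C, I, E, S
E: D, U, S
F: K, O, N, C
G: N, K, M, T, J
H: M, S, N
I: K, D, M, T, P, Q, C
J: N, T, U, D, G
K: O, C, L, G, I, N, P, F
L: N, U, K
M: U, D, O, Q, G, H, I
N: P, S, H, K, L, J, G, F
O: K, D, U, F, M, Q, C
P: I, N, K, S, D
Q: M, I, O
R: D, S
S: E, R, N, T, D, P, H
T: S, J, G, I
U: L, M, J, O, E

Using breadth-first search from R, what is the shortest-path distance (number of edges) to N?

2

Level 0: R
Level 1: D, S
Level 2: C, E, H, I, J, M, N, O, P, T
Level 3: F, G, K, L, Q, U
N first appears at level 2.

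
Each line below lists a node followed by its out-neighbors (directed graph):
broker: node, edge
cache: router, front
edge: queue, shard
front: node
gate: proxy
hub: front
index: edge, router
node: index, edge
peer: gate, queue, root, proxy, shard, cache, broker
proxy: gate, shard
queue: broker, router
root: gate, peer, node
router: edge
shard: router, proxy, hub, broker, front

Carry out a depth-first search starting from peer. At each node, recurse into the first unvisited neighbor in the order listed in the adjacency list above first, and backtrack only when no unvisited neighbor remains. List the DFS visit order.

peer → gate → proxy → shard → router → edge → queue → broker → node → index → hub → front → root → cache

Visit peer
peer → gate
gate → proxy
proxy → shard
shard → router
router → edge
edge → queue
queue → broker
broker → node
node → index
shard → hub
hub → front
peer → root
peer → cache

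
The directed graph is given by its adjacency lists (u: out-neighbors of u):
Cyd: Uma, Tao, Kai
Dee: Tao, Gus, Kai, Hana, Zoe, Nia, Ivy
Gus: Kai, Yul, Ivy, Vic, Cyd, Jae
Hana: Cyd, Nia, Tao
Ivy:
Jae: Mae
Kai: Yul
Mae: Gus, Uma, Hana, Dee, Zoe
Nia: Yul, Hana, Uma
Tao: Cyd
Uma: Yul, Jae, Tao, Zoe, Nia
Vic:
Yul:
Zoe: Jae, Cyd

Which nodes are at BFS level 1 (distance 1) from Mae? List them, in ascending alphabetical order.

Dee, Gus, Hana, Uma, Zoe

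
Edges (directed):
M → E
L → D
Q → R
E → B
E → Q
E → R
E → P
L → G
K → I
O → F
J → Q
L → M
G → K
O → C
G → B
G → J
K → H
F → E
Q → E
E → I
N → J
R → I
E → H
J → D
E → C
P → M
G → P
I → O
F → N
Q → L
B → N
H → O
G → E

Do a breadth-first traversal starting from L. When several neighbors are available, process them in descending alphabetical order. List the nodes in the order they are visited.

L -> M -> G -> D -> E -> P -> K -> J -> B -> R -> Q -> I -> H -> C -> N -> O -> F

Visit L; enqueue M, G, D → queue [M, G, D]
Visit M; enqueue E → queue [G, D, E]
Visit G; enqueue P, K, J, B → queue [D, E, P, K, J, B]
Visit D → queue [E, P, K, J, B]
Visit E; enqueue R, Q, I, H, C → queue [P, K, J, B, R, Q, I, H, C]
Visit P → queue [K, J, B, R, Q, I, H, C]
Visit K → queue [J, B, R, Q, I, H, C]
Visit J → queue [B, R, Q, I, H, C]
Visit B; enqueue N → queue [R, Q, I, H, C, N]
Visit R → queue [Q, I, H, C, N]
Visit Q → queue [I, H, C, N]
Visit I; enqueue O → queue [H, C, N, O]
Visit H → queue [C, N, O]
Visit C → queue [N, O]
Visit N → queue [O]
Visit O; enqueue F → queue [F]
Visit F → queue []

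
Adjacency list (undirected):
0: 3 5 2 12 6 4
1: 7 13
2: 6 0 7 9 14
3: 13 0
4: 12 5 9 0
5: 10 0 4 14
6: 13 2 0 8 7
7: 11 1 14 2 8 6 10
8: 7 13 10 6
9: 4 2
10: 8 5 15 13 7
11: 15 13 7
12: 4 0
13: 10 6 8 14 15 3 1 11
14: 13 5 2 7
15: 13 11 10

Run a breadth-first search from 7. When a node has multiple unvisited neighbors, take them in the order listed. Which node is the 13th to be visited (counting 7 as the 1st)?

9

Visit 7; enqueue 11, 1, 14, 2, 8, 6, 10 → queue [11, 1, 14, 2, 8, 6, 10]
Visit 11; enqueue 15, 13 → queue [1, 14, 2, 8, 6, 10, 15, 13]
Visit 1 → queue [14, 2, 8, 6, 10, 15, 13]
Visit 14; enqueue 5 → queue [2, 8, 6, 10, 15, 13, 5]
Visit 2; enqueue 0, 9 → queue [8, 6, 10, 15, 13, 5, 0, 9]
Visit 8 → queue [6, 10, 15, 13, 5, 0, 9]
Visit 6 → queue [10, 15, 13, 5, 0, 9]
Visit 10 → queue [15, 13, 5, 0, 9]
Visit 15 → queue [13, 5, 0, 9]
Visit 13; enqueue 3 → queue [5, 0, 9, 3]
Visit 5; enqueue 4 → queue [0, 9, 3, 4]
Visit 0; enqueue 12 → queue [9, 3, 4, 12]
Visit 9 → queue [3, 4, 12]
Visit 3 → queue [4, 12]
Visit 4 → queue [12]
Visit 12 → queue []

Visit order: 7, 11, 1, 14, 2, 8, 6, 10, 15, 13, 5, 0, 9, 3, 4, 12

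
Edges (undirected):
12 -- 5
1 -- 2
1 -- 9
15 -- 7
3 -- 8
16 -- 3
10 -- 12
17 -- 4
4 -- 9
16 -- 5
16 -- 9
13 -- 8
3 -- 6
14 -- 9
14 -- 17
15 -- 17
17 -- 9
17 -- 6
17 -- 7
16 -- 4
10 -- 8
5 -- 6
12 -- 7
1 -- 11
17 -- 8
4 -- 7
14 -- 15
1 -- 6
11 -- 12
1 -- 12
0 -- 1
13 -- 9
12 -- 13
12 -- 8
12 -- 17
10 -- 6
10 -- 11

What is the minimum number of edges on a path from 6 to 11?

Level 0: 6
Level 1: 1, 3, 5, 10, 17
Level 2: 0, 2, 4, 7, 8, 9, 11, 12, 14, 15, 16
Level 3: 13
11 first appears at level 2.

2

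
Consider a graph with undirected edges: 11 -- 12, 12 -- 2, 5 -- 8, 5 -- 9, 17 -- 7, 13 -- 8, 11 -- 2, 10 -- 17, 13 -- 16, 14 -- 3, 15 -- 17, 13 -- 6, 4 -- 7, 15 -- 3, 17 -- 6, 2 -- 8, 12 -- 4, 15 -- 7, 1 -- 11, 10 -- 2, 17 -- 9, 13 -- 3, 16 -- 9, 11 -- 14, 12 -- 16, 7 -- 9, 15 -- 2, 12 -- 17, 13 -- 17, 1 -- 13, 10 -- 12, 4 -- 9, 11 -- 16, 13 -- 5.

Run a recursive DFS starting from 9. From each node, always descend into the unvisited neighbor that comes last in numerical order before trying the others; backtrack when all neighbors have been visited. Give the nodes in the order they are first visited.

9 → 17 → 15 → 7 → 4 → 12 → 16 → 13 → 8 → 5 → 2 → 11 → 14 → 3 → 1 → 10 → 6

Visit 9
9 → 17
17 → 15
15 → 7
7 → 4
4 → 12
12 → 16
16 → 13
13 → 8
8 → 5
8 → 2
2 → 11
11 → 14
14 → 3
11 → 1
2 → 10
13 → 6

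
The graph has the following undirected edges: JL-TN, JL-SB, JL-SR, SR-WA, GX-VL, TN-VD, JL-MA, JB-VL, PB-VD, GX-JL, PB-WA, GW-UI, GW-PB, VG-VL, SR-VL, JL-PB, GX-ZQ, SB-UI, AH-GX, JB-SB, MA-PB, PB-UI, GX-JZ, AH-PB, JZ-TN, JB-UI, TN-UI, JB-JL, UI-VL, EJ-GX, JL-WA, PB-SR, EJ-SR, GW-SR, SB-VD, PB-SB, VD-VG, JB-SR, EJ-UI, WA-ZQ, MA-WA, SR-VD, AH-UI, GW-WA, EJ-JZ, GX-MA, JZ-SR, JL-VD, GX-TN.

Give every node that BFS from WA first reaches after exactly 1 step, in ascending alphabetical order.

GW, JL, MA, PB, SR, ZQ

Level 0: WA
Level 1: GW, JL, MA, PB, SR, ZQ
Level 2: AH, EJ, GX, JB, JZ, SB, TN, UI, VD, VL
Level 3: VG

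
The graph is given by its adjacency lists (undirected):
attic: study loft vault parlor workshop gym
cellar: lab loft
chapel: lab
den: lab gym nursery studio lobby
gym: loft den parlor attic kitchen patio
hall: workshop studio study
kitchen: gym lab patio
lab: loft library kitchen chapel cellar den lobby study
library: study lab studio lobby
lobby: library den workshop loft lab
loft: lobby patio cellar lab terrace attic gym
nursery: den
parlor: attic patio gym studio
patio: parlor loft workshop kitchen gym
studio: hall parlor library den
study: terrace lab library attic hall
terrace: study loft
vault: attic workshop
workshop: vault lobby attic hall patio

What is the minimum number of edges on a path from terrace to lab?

Level 0: terrace
Level 1: loft, study
Level 2: attic, cellar, gym, hall, lab, library, lobby, patio
Level 3: chapel, den, kitchen, parlor, studio, vault, workshop
Level 4: nursery
lab first appears at level 2.

2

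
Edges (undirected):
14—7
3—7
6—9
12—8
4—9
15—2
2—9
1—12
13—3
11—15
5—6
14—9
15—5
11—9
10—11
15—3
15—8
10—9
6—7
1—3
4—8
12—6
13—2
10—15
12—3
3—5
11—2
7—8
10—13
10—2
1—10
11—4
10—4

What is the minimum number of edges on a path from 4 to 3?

Level 0: 4
Level 1: 8, 9, 10, 11
Level 2: 1, 2, 6, 7, 12, 13, 14, 15
Level 3: 3, 5
3 first appears at level 3.

3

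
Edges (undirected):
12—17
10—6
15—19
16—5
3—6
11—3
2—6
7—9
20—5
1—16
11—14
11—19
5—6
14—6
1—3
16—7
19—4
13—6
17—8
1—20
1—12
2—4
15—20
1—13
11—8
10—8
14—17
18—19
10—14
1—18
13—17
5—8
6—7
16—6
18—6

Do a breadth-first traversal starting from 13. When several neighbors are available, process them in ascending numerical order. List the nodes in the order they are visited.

13 -> 1 -> 6 -> 17 -> 3 -> 12 -> 16 -> 18 -> 20 -> 2 -> 5 -> 7 -> 10 -> 14 -> 8 -> 11 -> 19 -> 15 -> 4 -> 9

Visit 13; enqueue 1, 6, 17 → queue [1, 6, 17]
Visit 1; enqueue 3, 12, 16, 18, 20 → queue [6, 17, 3, 12, 16, 18, 20]
Visit 6; enqueue 2, 5, 7, 10, 14 → queue [17, 3, 12, 16, 18, 20, 2, 5, 7, 10, 14]
Visit 17; enqueue 8 → queue [3, 12, 16, 18, 20, 2, 5, 7, 10, 14, 8]
Visit 3; enqueue 11 → queue [12, 16, 18, 20, 2, 5, 7, 10, 14, 8, 11]
Visit 12 → queue [16, 18, 20, 2, 5, 7, 10, 14, 8, 11]
Visit 16 → queue [18, 20, 2, 5, 7, 10, 14, 8, 11]
Visit 18; enqueue 19 → queue [20, 2, 5, 7, 10, 14, 8, 11, 19]
Visit 20; enqueue 15 → queue [2, 5, 7, 10, 14, 8, 11, 19, 15]
Visit 2; enqueue 4 → queue [5, 7, 10, 14, 8, 11, 19, 15, 4]
Visit 5 → queue [7, 10, 14, 8, 11, 19, 15, 4]
Visit 7; enqueue 9 → queue [10, 14, 8, 11, 19, 15, 4, 9]
Visit 10 → queue [14, 8, 11, 19, 15, 4, 9]
Visit 14 → queue [8, 11, 19, 15, 4, 9]
Visit 8 → queue [11, 19, 15, 4, 9]
Visit 11 → queue [19, 15, 4, 9]
Visit 19 → queue [15, 4, 9]
Visit 15 → queue [4, 9]
Visit 4 → queue [9]
Visit 9 → queue []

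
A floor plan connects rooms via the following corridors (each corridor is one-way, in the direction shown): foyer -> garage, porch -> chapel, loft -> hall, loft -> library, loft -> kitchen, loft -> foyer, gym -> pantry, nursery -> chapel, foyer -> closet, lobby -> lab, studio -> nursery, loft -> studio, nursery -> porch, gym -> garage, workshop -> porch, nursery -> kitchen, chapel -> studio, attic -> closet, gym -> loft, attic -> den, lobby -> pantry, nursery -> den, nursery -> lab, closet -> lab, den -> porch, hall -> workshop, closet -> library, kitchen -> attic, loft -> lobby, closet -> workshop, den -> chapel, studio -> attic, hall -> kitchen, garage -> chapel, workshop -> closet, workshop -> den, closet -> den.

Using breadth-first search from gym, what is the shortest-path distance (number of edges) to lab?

3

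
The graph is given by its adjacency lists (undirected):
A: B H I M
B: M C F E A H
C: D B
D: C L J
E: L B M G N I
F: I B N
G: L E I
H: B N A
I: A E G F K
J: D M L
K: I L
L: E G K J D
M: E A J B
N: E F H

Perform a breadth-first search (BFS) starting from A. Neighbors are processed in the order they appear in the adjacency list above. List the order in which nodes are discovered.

A, B, H, I, M, C, F, E, N, G, K, J, D, L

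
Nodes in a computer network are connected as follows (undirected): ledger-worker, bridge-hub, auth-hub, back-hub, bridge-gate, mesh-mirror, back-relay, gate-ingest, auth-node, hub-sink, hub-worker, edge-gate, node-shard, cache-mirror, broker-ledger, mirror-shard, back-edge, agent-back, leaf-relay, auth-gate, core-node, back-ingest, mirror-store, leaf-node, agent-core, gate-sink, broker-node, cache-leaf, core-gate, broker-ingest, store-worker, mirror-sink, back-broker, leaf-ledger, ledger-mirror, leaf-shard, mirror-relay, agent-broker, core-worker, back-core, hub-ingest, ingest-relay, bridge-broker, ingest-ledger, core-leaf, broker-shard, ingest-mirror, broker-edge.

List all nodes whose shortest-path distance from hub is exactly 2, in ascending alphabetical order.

agent, broker, core, edge, gate, ledger, mirror, node, relay, store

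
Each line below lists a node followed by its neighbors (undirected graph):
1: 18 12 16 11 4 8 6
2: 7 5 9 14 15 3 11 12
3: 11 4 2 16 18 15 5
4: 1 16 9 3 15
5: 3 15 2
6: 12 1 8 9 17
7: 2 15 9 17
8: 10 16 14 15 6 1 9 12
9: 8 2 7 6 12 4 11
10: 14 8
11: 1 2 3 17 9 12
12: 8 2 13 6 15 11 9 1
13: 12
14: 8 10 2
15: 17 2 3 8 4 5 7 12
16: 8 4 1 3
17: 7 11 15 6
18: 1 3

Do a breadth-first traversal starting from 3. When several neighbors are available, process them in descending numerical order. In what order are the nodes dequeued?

3 → 18 → 16 → 15 → 11 → 5 → 4 → 2 → 1 → 8 → 17 → 12 → 7 → 9 → 14 → 6 → 10 → 13

Visit 3; enqueue 18, 16, 15, 11, 5, 4, 2 → queue [18, 16, 15, 11, 5, 4, 2]
Visit 18; enqueue 1 → queue [16, 15, 11, 5, 4, 2, 1]
Visit 16; enqueue 8 → queue [15, 11, 5, 4, 2, 1, 8]
Visit 15; enqueue 17, 12, 7 → queue [11, 5, 4, 2, 1, 8, 17, 12, 7]
Visit 11; enqueue 9 → queue [5, 4, 2, 1, 8, 17, 12, 7, 9]
Visit 5 → queue [4, 2, 1, 8, 17, 12, 7, 9]
Visit 4 → queue [2, 1, 8, 17, 12, 7, 9]
Visit 2; enqueue 14 → queue [1, 8, 17, 12, 7, 9, 14]
Visit 1; enqueue 6 → queue [8, 17, 12, 7, 9, 14, 6]
Visit 8; enqueue 10 → queue [17, 12, 7, 9, 14, 6, 10]
Visit 17 → queue [12, 7, 9, 14, 6, 10]
Visit 12; enqueue 13 → queue [7, 9, 14, 6, 10, 13]
Visit 7 → queue [9, 14, 6, 10, 13]
Visit 9 → queue [14, 6, 10, 13]
Visit 14 → queue [6, 10, 13]
Visit 6 → queue [10, 13]
Visit 10 → queue [13]
Visit 13 → queue []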